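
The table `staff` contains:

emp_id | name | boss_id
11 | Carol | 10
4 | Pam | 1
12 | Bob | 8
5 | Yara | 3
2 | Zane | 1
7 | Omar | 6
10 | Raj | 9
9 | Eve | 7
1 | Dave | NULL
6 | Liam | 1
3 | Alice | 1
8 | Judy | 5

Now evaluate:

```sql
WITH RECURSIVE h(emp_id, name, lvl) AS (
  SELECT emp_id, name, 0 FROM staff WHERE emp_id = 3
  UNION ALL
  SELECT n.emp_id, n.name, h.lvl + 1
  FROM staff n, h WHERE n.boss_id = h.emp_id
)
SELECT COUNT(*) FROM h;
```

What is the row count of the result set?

4

Base: emp_id=3 (Alice) at lvl 0.
Iteration 1: rows with boss_id in {3} -> Yara (id 5, lvl 1).
Iteration 2: rows with boss_id in {5} -> Judy (id 8, lvl 2).
Iteration 3: rows with boss_id in {8} -> Bob (id 12, lvl 3).
Iteration 4: no rows with boss_id in {12}; recursion stops.
Total rows emitted: 4.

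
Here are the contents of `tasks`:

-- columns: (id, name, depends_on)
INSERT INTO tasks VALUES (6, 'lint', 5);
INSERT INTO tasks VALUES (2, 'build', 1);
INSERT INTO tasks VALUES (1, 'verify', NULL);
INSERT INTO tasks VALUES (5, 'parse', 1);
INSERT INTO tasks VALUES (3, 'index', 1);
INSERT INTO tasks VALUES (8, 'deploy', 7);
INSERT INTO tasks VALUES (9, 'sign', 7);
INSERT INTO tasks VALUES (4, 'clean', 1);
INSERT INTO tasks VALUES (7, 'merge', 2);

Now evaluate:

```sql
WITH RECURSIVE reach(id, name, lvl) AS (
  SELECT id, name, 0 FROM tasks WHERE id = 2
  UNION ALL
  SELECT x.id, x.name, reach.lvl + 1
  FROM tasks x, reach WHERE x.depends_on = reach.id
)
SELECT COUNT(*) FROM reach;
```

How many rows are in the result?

4

Base: id=2 (build) at lvl 0.
Iteration 1: rows with depends_on in {2} -> merge (id 7, lvl 1).
Iteration 2: rows with depends_on in {7} -> deploy (id 8, lvl 2), sign (id 9, lvl 2).
Iteration 3: no rows with depends_on in {8,9}; recursion stops.
Total rows emitted: 4.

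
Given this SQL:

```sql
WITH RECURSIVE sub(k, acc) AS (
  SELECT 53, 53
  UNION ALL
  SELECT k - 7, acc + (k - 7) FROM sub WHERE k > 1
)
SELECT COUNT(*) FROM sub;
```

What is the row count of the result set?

9

Base: k=53, acc=53.
Iteration 1: 53 > 1 holds -> k = 53 - 7 = 46, acc = 53 + 46 = 99.
Iteration 2: 46 > 1 holds -> k = 46 - 7 = 39, acc = 99 + 39 = 138.
Iteration 3: 39 > 1 holds -> k = 39 - 7 = 32, acc = 138 + 32 = 170.
Iteration 4: 32 > 1 holds -> k = 32 - 7 = 25, acc = 170 + 25 = 195.
Iteration 5: 25 > 1 holds -> k = 25 - 7 = 18, acc = 195 + 18 = 213.
Iteration 6: 18 > 1 holds -> k = 18 - 7 = 11, acc = 213 + 11 = 224.
Iteration 7: 11 > 1 holds -> k = 11 - 7 = 4, acc = 224 + 4 = 228.
Iteration 8: 4 > 1 holds -> k = 4 - 7 = -3, acc = 228 + -3 = 225.
Iteration 9: -3 > 1 fails; recursion stops.
Total rows emitted: 9.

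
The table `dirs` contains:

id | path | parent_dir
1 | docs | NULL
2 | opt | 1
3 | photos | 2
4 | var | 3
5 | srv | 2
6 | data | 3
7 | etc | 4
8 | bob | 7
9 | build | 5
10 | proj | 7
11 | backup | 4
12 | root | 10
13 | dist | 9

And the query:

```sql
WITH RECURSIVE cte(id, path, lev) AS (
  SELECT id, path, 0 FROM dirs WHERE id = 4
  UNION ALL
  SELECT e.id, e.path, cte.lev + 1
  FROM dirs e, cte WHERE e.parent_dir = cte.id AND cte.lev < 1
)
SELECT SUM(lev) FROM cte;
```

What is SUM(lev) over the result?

Base: id=4 (var) at lev 0.
Iteration 1: rows with parent_dir in {4} -> etc (id 7, lev 1), backup (id 11, lev 1).
Iteration 2: lev < 1 fails for all current rows; recursion stops.
SUM(lev) = 0 + 1 + 1 = 2.

2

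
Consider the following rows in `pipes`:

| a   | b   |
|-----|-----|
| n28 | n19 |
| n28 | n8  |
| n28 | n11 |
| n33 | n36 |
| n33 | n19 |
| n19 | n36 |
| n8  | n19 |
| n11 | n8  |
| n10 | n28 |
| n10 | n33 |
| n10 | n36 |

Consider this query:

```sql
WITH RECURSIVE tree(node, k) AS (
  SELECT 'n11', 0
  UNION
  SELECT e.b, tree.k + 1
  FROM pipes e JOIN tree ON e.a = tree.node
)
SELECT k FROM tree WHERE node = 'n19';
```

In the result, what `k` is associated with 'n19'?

Base: (n11, k=0).
Iteration 1: edges from {n11} -> (n8, k=1).
Iteration 2: edges from {n8} -> (n19, k=2).
Iteration 3: edges from {n19} -> (n36, k=3).
Iteration 4: no outgoing edges from {n36}; recursion stops.

2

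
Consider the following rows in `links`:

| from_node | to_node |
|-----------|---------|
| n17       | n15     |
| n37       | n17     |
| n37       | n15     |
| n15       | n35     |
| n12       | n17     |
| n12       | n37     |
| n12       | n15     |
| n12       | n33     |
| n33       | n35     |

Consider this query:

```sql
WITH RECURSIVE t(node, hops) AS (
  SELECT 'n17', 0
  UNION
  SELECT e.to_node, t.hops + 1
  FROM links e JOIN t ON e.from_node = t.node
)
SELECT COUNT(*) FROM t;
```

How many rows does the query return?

Base: (n17, hops=0).
Iteration 1: edges from {n17} -> (n15, hops=1).
Iteration 2: edges from {n15} -> (n35, hops=2).
Iteration 3: no outgoing edges from {n35}; recursion stops.
Total rows emitted: 3.

3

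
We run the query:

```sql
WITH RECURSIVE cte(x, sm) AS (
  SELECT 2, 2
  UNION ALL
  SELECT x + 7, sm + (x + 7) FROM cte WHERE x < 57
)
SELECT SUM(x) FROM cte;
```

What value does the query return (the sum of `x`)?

Base: x=2, sm=2.
Iteration 1: 2 < 57 holds -> x = 2 + 7 = 9, sm = 2 + 9 = 11.
Iteration 2: 9 < 57 holds -> x = 9 + 7 = 16, sm = 11 + 16 = 27.
Iteration 3: 16 < 57 holds -> x = 16 + 7 = 23, sm = 27 + 23 = 50.
Iteration 4: 23 < 57 holds -> x = 23 + 7 = 30, sm = 50 + 30 = 80.
Iteration 5: 30 < 57 holds -> x = 30 + 7 = 37, sm = 80 + 37 = 117.
Iteration 6: 37 < 57 holds -> x = 37 + 7 = 44, sm = 117 + 44 = 161.
Iteration 7: 44 < 57 holds -> x = 44 + 7 = 51, sm = 161 + 51 = 212.
Iteration 8: 51 < 57 holds -> x = 51 + 7 = 58, sm = 212 + 58 = 270.
Iteration 9: 58 < 57 fails; recursion stops.
SUM(x) = 2 + 9 + 16 + 23 + 30 + 37 + 44 + 51 + 58 = 270.

270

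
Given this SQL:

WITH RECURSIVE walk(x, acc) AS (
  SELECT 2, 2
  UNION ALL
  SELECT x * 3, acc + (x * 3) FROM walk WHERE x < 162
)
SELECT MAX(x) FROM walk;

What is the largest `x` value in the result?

Base: x=2, acc=2.
Iteration 1: 2 < 162 holds -> x = 2 * 3 = 6, acc = 2 + 6 = 8.
Iteration 2: 6 < 162 holds -> x = 6 * 3 = 18, acc = 8 + 18 = 26.
Iteration 3: 18 < 162 holds -> x = 18 * 3 = 54, acc = 26 + 54 = 80.
Iteration 4: 54 < 162 holds -> x = 54 * 3 = 162, acc = 80 + 162 = 242.
Iteration 5: 162 < 162 fails; recursion stops.
x values: 2, 6, 18, 54, 162; the maximum is 162.

162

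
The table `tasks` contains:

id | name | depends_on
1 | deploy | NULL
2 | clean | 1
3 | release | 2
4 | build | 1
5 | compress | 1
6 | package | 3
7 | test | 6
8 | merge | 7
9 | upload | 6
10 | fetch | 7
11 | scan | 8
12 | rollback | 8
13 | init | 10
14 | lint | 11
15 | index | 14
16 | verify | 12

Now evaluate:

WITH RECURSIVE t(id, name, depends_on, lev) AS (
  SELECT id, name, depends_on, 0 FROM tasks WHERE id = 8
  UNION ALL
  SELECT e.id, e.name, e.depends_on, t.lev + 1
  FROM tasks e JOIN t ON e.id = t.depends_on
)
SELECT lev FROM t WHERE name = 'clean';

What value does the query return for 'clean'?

Base: id=8 (merge), depends_on=7, lev 0.
Iteration 1: join on id=7 -> test (id 7, depends_on=6, lev 1).
Iteration 2: join on id=6 -> package (id 6, depends_on=3, lev 2).
Iteration 3: join on id=3 -> release (id 3, depends_on=2, lev 3).
Iteration 4: join on id=2 -> clean (id 2, depends_on=1, lev 4).
Iteration 5: join on id=1 -> deploy (id 1, depends_on=NULL, lev 5).
Iteration 6: depends_on is NULL; no match; recursion stops.

4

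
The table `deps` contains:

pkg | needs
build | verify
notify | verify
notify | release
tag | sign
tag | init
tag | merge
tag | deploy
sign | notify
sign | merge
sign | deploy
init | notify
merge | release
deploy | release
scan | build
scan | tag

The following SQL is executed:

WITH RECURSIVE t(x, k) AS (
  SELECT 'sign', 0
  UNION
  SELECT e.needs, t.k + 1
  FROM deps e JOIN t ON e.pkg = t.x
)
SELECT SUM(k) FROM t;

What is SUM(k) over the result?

7

Base: (sign, k=0).
Iteration 1: edges from {sign} -> (deploy, k=1), (merge, k=1), (notify, k=1).
Iteration 2: edges from {deploy,merge,notify} -> (release, k=2), (verify, k=2). [UNION drops 2 duplicate row(s)]
Iteration 3: no outgoing edges from {release,verify}; recursion stops.
SUM(k) = 0 + 1 + 1 + 1 + 2 + 2 = 7.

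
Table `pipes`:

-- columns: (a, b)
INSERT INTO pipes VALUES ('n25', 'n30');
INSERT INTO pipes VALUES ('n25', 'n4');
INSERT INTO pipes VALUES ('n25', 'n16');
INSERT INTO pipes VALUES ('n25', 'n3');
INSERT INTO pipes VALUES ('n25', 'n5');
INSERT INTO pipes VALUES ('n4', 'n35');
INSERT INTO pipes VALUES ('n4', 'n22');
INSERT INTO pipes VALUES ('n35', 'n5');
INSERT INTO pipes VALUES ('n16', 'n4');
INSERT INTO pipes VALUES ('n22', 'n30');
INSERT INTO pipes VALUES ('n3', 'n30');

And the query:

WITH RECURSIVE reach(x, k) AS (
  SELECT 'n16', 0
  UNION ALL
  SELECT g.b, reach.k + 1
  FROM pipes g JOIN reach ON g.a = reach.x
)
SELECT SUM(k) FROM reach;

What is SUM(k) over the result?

11

Base: (n16, k=0).
Iteration 1: edges from {n16} -> (n4, k=1).
Iteration 2: edges from {n4} -> (n22, k=2), (n35, k=2).
Iteration 3: edges from {n22,n35} -> (n30, k=3), (n5, k=3).
Iteration 4: no outgoing edges from {n30,n5}; recursion stops.
SUM(k) = 0 + 1 + 2 + 2 + 3 + 3 = 11.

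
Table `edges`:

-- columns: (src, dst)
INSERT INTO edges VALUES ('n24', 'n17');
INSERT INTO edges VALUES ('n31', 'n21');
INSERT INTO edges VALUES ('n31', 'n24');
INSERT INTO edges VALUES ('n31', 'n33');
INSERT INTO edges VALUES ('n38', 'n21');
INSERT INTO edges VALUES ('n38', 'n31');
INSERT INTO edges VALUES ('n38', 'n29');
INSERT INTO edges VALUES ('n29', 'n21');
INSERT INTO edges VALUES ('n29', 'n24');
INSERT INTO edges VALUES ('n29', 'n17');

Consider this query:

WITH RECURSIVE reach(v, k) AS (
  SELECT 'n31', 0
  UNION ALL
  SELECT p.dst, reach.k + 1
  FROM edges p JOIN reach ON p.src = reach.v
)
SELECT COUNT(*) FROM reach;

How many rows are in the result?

5

Base: (n31, k=0).
Iteration 1: edges from {n31} -> (n21, k=1), (n24, k=1), (n33, k=1).
Iteration 2: edges from {n21,n24,n33} -> (n17, k=2).
Iteration 3: no outgoing edges from {n17}; recursion stops.
Total rows emitted: 5.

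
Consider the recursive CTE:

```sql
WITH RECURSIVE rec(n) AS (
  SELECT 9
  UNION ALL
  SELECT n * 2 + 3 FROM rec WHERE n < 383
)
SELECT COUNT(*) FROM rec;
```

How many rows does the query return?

7

Base: n=9.
Iteration 1: 9 < 383 holds -> n = 9 * 2 + 3 = 21.
Iteration 2: 21 < 383 holds -> n = 21 * 2 + 3 = 45.
Iteration 3: 45 < 383 holds -> n = 45 * 2 + 3 = 93.
Iteration 4: 93 < 383 holds -> n = 93 * 2 + 3 = 189.
Iteration 5: 189 < 383 holds -> n = 189 * 2 + 3 = 381.
Iteration 6: 381 < 383 holds -> n = 381 * 2 + 3 = 765.
Iteration 7: 765 < 383 fails; recursion stops.
Total rows emitted: 7.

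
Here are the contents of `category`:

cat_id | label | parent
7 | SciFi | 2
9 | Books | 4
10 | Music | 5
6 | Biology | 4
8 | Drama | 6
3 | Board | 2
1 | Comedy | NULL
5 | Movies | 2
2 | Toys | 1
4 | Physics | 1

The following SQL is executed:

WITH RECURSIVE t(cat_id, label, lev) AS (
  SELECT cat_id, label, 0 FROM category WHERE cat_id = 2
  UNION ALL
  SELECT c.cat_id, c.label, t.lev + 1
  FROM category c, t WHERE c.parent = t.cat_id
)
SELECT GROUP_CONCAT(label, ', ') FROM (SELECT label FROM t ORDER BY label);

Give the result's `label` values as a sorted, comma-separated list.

Board, Movies, Music, SciFi, Toys

Base: cat_id=2 (Toys) at lev 0.
Iteration 1: rows with parent in {2} -> Board (id 3, lev 1), Movies (id 5, lev 1), SciFi (id 7, lev 1).
Iteration 2: rows with parent in {3,5,7} -> Music (id 10, lev 2).
Iteration 3: no rows with parent in {10}; recursion stops.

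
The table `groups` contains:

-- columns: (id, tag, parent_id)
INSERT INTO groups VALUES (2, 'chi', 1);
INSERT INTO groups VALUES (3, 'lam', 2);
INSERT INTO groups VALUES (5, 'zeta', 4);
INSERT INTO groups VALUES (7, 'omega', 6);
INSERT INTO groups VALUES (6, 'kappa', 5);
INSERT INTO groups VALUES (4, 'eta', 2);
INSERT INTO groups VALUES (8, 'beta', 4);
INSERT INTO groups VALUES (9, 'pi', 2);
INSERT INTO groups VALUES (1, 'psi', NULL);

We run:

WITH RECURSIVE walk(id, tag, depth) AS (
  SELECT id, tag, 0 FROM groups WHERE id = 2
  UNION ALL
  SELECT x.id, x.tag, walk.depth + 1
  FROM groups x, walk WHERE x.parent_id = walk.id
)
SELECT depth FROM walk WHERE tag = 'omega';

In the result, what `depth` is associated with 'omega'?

Base: id=2 (chi) at depth 0.
Iteration 1: rows with parent_id in {2} -> lam (id 3, depth 1), eta (id 4, depth 1), pi (id 9, depth 1).
Iteration 2: rows with parent_id in {3,4,9} -> zeta (id 5, depth 2), beta (id 8, depth 2).
Iteration 3: rows with parent_id in {5,8} -> kappa (id 6, depth 3).
Iteration 4: rows with parent_id in {6} -> omega (id 7, depth 4).
Iteration 5: no rows with parent_id in {7}; recursion stops.

4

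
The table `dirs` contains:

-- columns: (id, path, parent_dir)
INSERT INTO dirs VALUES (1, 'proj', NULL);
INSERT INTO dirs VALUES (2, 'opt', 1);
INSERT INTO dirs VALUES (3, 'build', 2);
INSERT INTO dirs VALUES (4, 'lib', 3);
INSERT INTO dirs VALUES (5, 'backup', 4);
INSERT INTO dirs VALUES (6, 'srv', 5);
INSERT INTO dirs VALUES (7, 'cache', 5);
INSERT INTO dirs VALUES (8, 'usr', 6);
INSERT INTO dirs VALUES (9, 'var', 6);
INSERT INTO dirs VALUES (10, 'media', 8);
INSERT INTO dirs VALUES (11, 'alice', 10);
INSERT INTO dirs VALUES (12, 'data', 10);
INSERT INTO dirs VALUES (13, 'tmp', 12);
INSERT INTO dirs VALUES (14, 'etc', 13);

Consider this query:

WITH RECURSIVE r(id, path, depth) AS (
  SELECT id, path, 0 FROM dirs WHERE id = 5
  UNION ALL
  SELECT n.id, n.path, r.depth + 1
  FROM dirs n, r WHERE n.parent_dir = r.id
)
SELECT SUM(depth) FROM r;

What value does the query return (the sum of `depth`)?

Base: id=5 (backup) at depth 0.
Iteration 1: rows with parent_dir in {5} -> srv (id 6, depth 1), cache (id 7, depth 1).
Iteration 2: rows with parent_dir in {6,7} -> usr (id 8, depth 2), var (id 9, depth 2).
Iteration 3: rows with parent_dir in {8,9} -> media (id 10, depth 3).
Iteration 4: rows with parent_dir in {10} -> alice (id 11, depth 4), data (id 12, depth 4).
Iteration 5: rows with parent_dir in {11,12} -> tmp (id 13, depth 5).
Iteration 6: rows with parent_dir in {13} -> etc (id 14, depth 6).
Iteration 7: no rows with parent_dir in {14}; recursion stops.
SUM(depth) = 0 + 1 + 1 + 2 + 2 + 3 + 4 + 4 + 5 + 6 = 28.

28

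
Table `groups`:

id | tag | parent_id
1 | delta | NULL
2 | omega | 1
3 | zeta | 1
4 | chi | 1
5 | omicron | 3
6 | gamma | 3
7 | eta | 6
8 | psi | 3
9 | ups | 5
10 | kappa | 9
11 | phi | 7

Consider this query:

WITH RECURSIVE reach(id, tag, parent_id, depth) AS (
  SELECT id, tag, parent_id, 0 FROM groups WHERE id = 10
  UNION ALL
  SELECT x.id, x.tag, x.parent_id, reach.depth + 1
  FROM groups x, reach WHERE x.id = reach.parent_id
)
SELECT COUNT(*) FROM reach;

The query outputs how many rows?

Base: id=10 (kappa), parent_id=9, depth 0.
Iteration 1: join on id=9 -> ups (id 9, parent_id=5, depth 1).
Iteration 2: join on id=5 -> omicron (id 5, parent_id=3, depth 2).
Iteration 3: join on id=3 -> zeta (id 3, parent_id=1, depth 3).
Iteration 4: join on id=1 -> delta (id 1, parent_id=NULL, depth 4).
Iteration 5: parent_id is NULL; no match; recursion stops.
Total rows emitted: 5.

5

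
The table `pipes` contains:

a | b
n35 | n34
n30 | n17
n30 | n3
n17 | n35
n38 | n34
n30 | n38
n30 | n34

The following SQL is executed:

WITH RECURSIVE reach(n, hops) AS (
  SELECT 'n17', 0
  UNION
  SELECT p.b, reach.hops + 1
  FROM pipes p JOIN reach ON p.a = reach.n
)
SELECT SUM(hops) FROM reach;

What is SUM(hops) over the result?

3

Base: (n17, hops=0).
Iteration 1: edges from {n17} -> (n35, hops=1).
Iteration 2: edges from {n35} -> (n34, hops=2).
Iteration 3: no outgoing edges from {n34}; recursion stops.
SUM(hops) = 0 + 1 + 2 = 3.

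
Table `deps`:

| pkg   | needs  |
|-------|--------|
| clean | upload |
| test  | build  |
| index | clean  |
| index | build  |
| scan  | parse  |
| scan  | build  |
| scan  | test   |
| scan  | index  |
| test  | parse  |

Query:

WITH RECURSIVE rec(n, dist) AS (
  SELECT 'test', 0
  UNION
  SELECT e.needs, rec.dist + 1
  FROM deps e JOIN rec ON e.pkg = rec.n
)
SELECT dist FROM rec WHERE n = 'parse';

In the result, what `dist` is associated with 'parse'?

Base: (test, dist=0).
Iteration 1: edges from {test} -> (build, dist=1), (parse, dist=1).
Iteration 2: no outgoing edges from {build,parse}; recursion stops.

1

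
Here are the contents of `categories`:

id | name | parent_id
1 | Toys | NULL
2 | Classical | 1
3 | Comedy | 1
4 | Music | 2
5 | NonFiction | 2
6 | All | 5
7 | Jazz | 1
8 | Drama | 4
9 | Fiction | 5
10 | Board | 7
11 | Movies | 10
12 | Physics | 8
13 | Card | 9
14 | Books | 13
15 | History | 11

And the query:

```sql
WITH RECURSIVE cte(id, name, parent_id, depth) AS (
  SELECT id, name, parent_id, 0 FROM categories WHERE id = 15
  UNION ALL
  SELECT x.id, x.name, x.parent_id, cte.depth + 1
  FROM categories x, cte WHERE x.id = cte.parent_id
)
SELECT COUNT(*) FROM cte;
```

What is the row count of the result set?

Base: id=15 (History), parent_id=11, depth 0.
Iteration 1: join on id=11 -> Movies (id 11, parent_id=10, depth 1).
Iteration 2: join on id=10 -> Board (id 10, parent_id=7, depth 2).
Iteration 3: join on id=7 -> Jazz (id 7, parent_id=1, depth 3).
Iteration 4: join on id=1 -> Toys (id 1, parent_id=NULL, depth 4).
Iteration 5: parent_id is NULL; no match; recursion stops.
Total rows emitted: 5.

5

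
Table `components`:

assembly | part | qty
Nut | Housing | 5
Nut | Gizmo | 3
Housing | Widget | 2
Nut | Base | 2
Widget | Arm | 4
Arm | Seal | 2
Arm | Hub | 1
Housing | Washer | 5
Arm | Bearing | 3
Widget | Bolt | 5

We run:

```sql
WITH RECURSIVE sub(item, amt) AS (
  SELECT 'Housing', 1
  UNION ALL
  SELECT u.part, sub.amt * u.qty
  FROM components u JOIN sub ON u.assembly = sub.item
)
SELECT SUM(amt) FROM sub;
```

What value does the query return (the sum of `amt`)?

74

Base: (Housing, amt=1).
Iteration 1: components of {Housing} -> Washer = 1*5 = 5, Widget = 1*2 = 2.
Iteration 2: components of {Washer,Widget} -> Arm = 2*4 = 8, Bolt = 2*5 = 10.
Iteration 3: components of {Arm,Bolt} -> Bearing = 8*3 = 24, Hub = 8*1 = 8, Seal = 8*2 = 16.
Iteration 4: no further components; recursion stops.
SUM(amt) = 1 + 2 + 5 + 8 + 10 + 16 + 8 + 24 = 74.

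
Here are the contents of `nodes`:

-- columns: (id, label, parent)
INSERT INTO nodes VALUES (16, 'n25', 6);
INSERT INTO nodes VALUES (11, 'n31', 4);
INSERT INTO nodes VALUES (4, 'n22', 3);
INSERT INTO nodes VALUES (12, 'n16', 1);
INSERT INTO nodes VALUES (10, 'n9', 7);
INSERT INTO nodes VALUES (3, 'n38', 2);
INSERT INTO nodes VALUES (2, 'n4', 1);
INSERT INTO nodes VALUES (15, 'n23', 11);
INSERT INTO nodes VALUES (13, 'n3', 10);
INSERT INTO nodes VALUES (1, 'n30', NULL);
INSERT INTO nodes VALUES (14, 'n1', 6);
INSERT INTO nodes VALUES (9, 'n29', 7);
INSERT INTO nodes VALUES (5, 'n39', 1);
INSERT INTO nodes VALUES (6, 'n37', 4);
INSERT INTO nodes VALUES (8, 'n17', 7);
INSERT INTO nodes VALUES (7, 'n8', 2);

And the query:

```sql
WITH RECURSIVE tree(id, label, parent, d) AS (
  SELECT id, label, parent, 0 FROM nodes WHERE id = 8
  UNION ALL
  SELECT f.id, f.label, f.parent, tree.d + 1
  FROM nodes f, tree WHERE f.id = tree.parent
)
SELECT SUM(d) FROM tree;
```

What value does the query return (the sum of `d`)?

Base: id=8 (n17), parent=7, d 0.
Iteration 1: join on id=7 -> n8 (id 7, parent=2, d 1).
Iteration 2: join on id=2 -> n4 (id 2, parent=1, d 2).
Iteration 3: join on id=1 -> n30 (id 1, parent=NULL, d 3).
Iteration 4: parent is NULL; no match; recursion stops.
SUM(d) = 0 + 1 + 2 + 3 = 6.

6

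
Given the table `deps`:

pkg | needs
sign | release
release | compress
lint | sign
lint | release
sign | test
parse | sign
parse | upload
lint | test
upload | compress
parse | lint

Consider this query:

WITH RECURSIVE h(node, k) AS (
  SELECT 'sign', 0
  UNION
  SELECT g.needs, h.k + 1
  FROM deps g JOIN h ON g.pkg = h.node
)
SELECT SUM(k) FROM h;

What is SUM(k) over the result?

4

Base: (sign, k=0).
Iteration 1: edges from {sign} -> (release, k=1), (test, k=1).
Iteration 2: edges from {release,test} -> (compress, k=2).
Iteration 3: no outgoing edges from {compress}; recursion stops.
SUM(k) = 0 + 1 + 1 + 2 = 4.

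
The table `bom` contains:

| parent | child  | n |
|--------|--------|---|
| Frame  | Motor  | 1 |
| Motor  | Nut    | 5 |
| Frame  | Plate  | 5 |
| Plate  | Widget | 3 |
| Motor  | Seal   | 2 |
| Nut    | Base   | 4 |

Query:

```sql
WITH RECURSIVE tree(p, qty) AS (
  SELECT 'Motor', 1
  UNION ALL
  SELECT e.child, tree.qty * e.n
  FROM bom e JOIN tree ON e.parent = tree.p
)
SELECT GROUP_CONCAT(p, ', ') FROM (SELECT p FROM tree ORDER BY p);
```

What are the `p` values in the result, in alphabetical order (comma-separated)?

Base, Motor, Nut, Seal

Base: (Motor, qty=1).
Iteration 1: components of {Motor} -> Nut = 1*5 = 5, Seal = 1*2 = 2.
Iteration 2: components of {Nut,Seal} -> Base = 5*4 = 20.
Iteration 3: no further components; recursion stops.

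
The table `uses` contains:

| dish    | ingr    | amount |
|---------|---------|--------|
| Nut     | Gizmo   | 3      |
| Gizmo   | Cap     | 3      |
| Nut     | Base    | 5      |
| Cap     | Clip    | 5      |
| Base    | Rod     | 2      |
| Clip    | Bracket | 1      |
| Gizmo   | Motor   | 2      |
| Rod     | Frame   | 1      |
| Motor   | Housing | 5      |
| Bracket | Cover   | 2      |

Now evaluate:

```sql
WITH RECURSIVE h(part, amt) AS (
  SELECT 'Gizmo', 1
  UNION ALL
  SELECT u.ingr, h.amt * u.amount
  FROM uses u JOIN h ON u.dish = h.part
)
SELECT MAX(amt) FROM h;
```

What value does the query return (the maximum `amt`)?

30

Base: (Gizmo, amt=1).
Iteration 1: components of {Gizmo} -> Cap = 1*3 = 3, Motor = 1*2 = 2.
Iteration 2: components of {Cap,Motor} -> Clip = 3*5 = 15, Housing = 2*5 = 10.
Iteration 3: components of {Clip,Housing} -> Bracket = 15*1 = 15.
Iteration 4: components of {Bracket} -> Cover = 15*2 = 30.
Iteration 5: no further components; recursion stops.
amt values: 1, 3, 2, 15, 10, 15, 30; the maximum is 30.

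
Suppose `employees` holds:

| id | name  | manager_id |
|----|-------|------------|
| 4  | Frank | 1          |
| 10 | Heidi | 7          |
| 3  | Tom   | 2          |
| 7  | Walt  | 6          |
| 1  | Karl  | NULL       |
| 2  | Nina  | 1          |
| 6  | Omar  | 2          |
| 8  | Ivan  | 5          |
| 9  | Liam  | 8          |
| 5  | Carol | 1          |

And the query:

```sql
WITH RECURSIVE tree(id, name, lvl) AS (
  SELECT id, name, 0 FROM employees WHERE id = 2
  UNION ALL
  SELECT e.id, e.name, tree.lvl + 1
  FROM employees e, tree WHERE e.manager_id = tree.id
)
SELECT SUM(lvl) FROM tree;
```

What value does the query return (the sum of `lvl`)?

7

Base: id=2 (Nina) at lvl 0.
Iteration 1: rows with manager_id in {2} -> Tom (id 3, lvl 1), Omar (id 6, lvl 1).
Iteration 2: rows with manager_id in {3,6} -> Walt (id 7, lvl 2).
Iteration 3: rows with manager_id in {7} -> Heidi (id 10, lvl 3).
Iteration 4: no rows with manager_id in {10}; recursion stops.
SUM(lvl) = 0 + 1 + 1 + 2 + 3 = 7.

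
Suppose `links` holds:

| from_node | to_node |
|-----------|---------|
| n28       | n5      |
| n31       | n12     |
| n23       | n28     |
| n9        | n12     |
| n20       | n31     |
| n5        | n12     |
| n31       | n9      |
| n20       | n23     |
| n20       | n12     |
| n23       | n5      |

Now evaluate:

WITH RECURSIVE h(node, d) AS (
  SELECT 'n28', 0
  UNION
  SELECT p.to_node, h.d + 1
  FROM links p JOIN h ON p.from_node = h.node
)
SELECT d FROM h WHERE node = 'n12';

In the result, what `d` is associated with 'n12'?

2

Base: (n28, d=0).
Iteration 1: edges from {n28} -> (n5, d=1).
Iteration 2: edges from {n5} -> (n12, d=2).
Iteration 3: no outgoing edges from {n12}; recursion stops.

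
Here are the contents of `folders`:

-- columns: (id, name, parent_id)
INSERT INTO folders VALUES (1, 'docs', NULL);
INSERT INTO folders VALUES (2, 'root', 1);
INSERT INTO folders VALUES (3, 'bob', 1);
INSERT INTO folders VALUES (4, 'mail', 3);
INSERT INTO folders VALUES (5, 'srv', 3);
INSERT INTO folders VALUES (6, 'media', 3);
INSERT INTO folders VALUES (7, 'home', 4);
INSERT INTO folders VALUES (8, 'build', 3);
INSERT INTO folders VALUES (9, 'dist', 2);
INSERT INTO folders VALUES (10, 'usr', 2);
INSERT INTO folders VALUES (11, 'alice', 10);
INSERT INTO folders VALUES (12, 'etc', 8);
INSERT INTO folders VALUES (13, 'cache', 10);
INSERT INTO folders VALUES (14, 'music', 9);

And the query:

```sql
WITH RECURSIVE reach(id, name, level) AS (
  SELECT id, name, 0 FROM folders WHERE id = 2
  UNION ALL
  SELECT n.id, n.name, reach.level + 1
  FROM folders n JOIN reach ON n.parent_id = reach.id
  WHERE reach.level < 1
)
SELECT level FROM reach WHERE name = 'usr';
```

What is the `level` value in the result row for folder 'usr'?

Base: id=2 (root) at level 0.
Iteration 1: rows with parent_id in {2} -> dist (id 9, level 1), usr (id 10, level 1).
Iteration 2: level < 1 fails for all current rows; recursion stops.

1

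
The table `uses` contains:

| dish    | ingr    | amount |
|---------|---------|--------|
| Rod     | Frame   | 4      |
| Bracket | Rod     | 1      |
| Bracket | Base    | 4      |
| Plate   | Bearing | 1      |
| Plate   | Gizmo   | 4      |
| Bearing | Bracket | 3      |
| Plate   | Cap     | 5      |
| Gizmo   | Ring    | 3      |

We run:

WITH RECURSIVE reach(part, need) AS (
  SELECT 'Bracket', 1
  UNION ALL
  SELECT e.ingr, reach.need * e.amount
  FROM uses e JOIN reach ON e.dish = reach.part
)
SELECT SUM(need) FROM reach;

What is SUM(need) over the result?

Base: (Bracket, need=1).
Iteration 1: components of {Bracket} -> Base = 1*4 = 4, Rod = 1*1 = 1.
Iteration 2: components of {Base,Rod} -> Frame = 1*4 = 4.
Iteration 3: no further components; recursion stops.
SUM(need) = 1 + 1 + 4 + 4 = 10.

10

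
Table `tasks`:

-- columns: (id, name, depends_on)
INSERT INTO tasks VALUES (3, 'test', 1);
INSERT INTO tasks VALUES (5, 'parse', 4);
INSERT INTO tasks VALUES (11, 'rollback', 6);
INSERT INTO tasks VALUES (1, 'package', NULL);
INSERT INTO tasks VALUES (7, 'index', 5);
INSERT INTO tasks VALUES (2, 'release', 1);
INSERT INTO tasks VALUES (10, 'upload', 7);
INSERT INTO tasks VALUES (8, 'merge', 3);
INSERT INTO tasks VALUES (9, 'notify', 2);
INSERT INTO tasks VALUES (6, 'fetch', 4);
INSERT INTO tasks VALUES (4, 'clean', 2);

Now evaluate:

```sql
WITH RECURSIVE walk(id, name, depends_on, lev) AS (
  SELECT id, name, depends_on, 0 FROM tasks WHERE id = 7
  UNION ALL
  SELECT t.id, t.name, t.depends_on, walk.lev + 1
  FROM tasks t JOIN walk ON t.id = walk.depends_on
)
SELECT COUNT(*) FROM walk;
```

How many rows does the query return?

Base: id=7 (index), depends_on=5, lev 0.
Iteration 1: join on id=5 -> parse (id 5, depends_on=4, lev 1).
Iteration 2: join on id=4 -> clean (id 4, depends_on=2, lev 2).
Iteration 3: join on id=2 -> release (id 2, depends_on=1, lev 3).
Iteration 4: join on id=1 -> package (id 1, depends_on=NULL, lev 4).
Iteration 5: depends_on is NULL; no match; recursion stops.
Total rows emitted: 5.

5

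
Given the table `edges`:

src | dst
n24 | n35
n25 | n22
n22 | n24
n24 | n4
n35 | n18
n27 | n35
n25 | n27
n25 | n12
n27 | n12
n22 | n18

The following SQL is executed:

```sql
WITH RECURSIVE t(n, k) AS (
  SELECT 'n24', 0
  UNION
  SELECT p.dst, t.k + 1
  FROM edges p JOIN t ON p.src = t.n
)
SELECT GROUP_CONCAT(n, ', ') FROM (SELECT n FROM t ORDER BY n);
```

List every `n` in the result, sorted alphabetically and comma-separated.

Base: (n24, k=0).
Iteration 1: edges from {n24} -> (n35, k=1), (n4, k=1).
Iteration 2: edges from {n35,n4} -> (n18, k=2).
Iteration 3: no outgoing edges from {n18}; recursion stops.

n18, n24, n35, n4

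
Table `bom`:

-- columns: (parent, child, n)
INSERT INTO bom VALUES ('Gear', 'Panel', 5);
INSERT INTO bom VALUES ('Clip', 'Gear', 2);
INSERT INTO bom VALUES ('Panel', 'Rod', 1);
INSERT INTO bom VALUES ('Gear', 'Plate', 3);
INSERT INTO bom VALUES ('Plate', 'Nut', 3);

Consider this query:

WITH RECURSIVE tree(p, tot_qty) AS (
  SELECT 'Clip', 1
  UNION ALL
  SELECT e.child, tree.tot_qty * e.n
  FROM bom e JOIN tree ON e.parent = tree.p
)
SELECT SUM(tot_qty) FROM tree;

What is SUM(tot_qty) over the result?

47

Base: (Clip, tot_qty=1).
Iteration 1: components of {Clip} -> Gear = 1*2 = 2.
Iteration 2: components of {Gear} -> Panel = 2*5 = 10, Plate = 2*3 = 6.
Iteration 3: components of {Panel,Plate} -> Nut = 6*3 = 18, Rod = 10*1 = 10.
Iteration 4: no further components; recursion stops.
SUM(tot_qty) = 1 + 2 + 6 + 10 + 18 + 10 = 47.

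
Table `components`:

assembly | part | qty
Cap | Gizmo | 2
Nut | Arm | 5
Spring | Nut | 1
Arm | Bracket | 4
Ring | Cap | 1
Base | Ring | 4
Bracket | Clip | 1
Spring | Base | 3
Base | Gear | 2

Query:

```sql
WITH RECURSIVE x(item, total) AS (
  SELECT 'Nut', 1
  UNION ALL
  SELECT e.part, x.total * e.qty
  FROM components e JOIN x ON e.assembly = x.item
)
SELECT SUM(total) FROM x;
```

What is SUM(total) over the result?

Base: (Nut, total=1).
Iteration 1: components of {Nut} -> Arm = 1*5 = 5.
Iteration 2: components of {Arm} -> Bracket = 5*4 = 20.
Iteration 3: components of {Bracket} -> Clip = 20*1 = 20.
Iteration 4: no further components; recursion stops.
SUM(total) = 1 + 5 + 20 + 20 = 46.

46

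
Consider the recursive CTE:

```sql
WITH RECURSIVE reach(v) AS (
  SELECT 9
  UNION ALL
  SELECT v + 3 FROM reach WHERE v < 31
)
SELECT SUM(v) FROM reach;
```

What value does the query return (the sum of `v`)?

189

Base: v=9.
Iteration 1: 9 < 31 holds -> v = 9 + 3 = 12.
Iteration 2: 12 < 31 holds -> v = 12 + 3 = 15.
Iteration 3: 15 < 31 holds -> v = 15 + 3 = 18.
Iteration 4: 18 < 31 holds -> v = 18 + 3 = 21.
Iteration 5: 21 < 31 holds -> v = 21 + 3 = 24.
Iteration 6: 24 < 31 holds -> v = 24 + 3 = 27.
Iteration 7: 27 < 31 holds -> v = 27 + 3 = 30.
Iteration 8: 30 < 31 holds -> v = 30 + 3 = 33.
Iteration 9: 33 < 31 fails; recursion stops.
SUM(v) = 9 + 12 + 15 + 18 + 21 + 24 + 27 + 30 + 33 = 189.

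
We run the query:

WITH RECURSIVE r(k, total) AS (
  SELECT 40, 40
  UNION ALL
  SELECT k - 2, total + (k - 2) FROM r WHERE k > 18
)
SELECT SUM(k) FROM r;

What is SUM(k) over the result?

Base: k=40, total=40.
Iteration 1: 40 > 18 holds -> k = 40 - 2 = 38, total = 40 + 38 = 78.
Iteration 2: 38 > 18 holds -> k = 38 - 2 = 36, total = 78 + 36 = 114.
Iteration 3: 36 > 18 holds -> k = 36 - 2 = 34, total = 114 + 34 = 148.
Iteration 4: 34 > 18 holds -> k = 34 - 2 = 32, total = 148 + 32 = 180.
Iteration 5: 32 > 18 holds -> k = 32 - 2 = 30, total = 180 + 30 = 210.
Iteration 6: 30 > 18 holds -> k = 30 - 2 = 28, total = 210 + 28 = 238.
Iteration 7: 28 > 18 holds -> k = 28 - 2 = 26, total = 238 + 26 = 264.
Iteration 8: 26 > 18 holds -> k = 26 - 2 = 24, total = 264 + 24 = 288.
Iteration 9: 24 > 18 holds -> k = 24 - 2 = 22, total = 288 + 22 = 310.
Iteration 10: 22 > 18 holds -> k = 22 - 2 = 20, total = 310 + 20 = 330.
Iteration 11: 20 > 18 holds -> k = 20 - 2 = 18, total = 330 + 18 = 348.
Iteration 12: 18 > 18 fails; recursion stops.
SUM(k) = 40 + 38 + 36 + 34 + 32 + 30 + 28 + 26 + 24 + 22 + 20 + 18 = 348.

348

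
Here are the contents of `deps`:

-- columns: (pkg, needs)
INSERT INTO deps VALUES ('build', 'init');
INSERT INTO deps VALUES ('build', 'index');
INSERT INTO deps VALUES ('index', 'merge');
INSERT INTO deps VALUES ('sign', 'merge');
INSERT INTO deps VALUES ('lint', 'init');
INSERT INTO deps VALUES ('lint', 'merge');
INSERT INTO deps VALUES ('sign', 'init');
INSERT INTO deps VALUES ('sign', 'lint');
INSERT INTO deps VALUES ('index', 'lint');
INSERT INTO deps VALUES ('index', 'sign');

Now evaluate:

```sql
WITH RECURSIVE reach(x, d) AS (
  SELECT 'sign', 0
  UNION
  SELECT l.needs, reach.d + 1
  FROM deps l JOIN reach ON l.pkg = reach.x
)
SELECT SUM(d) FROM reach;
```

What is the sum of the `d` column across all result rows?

Base: (sign, d=0).
Iteration 1: edges from {sign} -> (init, d=1), (lint, d=1), (merge, d=1).
Iteration 2: edges from {init,lint,merge} -> (init, d=2), (merge, d=2).
Iteration 3: no outgoing edges from {init,merge}; recursion stops.
SUM(d) = 0 + 1 + 1 + 1 + 2 + 2 = 7.

7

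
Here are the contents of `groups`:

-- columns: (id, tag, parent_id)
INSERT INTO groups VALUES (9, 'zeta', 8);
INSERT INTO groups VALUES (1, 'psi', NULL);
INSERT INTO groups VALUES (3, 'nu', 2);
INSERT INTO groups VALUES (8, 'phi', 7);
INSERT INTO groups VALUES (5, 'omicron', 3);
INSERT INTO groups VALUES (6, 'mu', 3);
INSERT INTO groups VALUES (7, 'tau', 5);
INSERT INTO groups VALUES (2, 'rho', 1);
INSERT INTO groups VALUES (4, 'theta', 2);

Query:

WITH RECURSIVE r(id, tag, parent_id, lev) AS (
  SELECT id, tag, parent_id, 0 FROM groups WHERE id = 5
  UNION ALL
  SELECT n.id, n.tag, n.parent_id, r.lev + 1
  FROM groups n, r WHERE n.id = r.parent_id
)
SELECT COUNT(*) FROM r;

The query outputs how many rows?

4

Base: id=5 (omicron), parent_id=3, lev 0.
Iteration 1: join on id=3 -> nu (id 3, parent_id=2, lev 1).
Iteration 2: join on id=2 -> rho (id 2, parent_id=1, lev 2).
Iteration 3: join on id=1 -> psi (id 1, parent_id=NULL, lev 3).
Iteration 4: parent_id is NULL; no match; recursion stops.
Total rows emitted: 4.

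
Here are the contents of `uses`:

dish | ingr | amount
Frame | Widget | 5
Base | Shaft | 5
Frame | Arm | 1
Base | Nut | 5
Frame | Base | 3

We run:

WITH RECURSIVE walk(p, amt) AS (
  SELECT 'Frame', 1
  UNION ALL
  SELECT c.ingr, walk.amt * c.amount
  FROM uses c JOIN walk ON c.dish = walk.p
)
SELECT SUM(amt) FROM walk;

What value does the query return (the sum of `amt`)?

Base: (Frame, amt=1).
Iteration 1: components of {Frame} -> Arm = 1*1 = 1, Base = 1*3 = 3, Widget = 1*5 = 5.
Iteration 2: components of {Arm,Base,Widget} -> Nut = 3*5 = 15, Shaft = 3*5 = 15.
Iteration 3: no further components; recursion stops.
SUM(amt) = 1 + 3 + 5 + 1 + 15 + 15 = 40.

40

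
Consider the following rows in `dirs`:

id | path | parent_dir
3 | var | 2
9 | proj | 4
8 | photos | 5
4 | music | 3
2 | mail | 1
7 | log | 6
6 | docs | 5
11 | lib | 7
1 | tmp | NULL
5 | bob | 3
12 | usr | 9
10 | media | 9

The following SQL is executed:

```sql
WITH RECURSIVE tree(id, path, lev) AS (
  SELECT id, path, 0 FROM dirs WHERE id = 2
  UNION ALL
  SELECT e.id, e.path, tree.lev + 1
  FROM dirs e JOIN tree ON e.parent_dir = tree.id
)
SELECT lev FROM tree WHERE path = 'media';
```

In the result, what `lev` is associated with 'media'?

4

Base: id=2 (mail) at lev 0.
Iteration 1: rows with parent_dir in {2} -> var (id 3, lev 1).
Iteration 2: rows with parent_dir in {3} -> music (id 4, lev 2), bob (id 5, lev 2).
Iteration 3: rows with parent_dir in {4,5} -> docs (id 6, lev 3), photos (id 8, lev 3), proj (id 9, lev 3).
Iteration 4: rows with parent_dir in {6,8,9} -> log (id 7, lev 4), media (id 10, lev 4), usr (id 12, lev 4).
Iteration 5: rows with parent_dir in {7,10,12} -> lib (id 11, lev 5).
Iteration 6: no rows with parent_dir in {11}; recursion stops.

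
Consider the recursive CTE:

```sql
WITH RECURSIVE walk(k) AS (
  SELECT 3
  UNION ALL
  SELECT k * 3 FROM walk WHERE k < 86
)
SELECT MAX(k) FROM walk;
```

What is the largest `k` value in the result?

Base: k=3.
Iteration 1: 3 < 86 holds -> k = 3 * 3 = 9.
Iteration 2: 9 < 86 holds -> k = 9 * 3 = 27.
Iteration 3: 27 < 86 holds -> k = 27 * 3 = 81.
Iteration 4: 81 < 86 holds -> k = 81 * 3 = 243.
Iteration 5: 243 < 86 fails; recursion stops.
k values: 3, 9, 27, 81, 243; the maximum is 243.

243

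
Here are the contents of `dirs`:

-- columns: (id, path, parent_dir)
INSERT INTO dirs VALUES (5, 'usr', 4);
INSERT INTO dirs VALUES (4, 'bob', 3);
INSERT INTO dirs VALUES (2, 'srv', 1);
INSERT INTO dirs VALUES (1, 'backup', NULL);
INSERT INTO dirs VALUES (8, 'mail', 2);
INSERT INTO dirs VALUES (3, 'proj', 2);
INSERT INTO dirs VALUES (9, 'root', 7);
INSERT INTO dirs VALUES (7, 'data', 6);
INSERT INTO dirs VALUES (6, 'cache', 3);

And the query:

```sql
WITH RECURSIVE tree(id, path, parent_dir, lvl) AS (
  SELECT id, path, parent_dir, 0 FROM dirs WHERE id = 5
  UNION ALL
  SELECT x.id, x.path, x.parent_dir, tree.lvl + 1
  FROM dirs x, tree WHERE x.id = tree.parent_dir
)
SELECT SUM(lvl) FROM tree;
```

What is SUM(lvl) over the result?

10

Base: id=5 (usr), parent_dir=4, lvl 0.
Iteration 1: join on id=4 -> bob (id 4, parent_dir=3, lvl 1).
Iteration 2: join on id=3 -> proj (id 3, parent_dir=2, lvl 2).
Iteration 3: join on id=2 -> srv (id 2, parent_dir=1, lvl 3).
Iteration 4: join on id=1 -> backup (id 1, parent_dir=NULL, lvl 4).
Iteration 5: parent_dir is NULL; no match; recursion stops.
SUM(lvl) = 0 + 1 + 2 + 3 + 4 = 10.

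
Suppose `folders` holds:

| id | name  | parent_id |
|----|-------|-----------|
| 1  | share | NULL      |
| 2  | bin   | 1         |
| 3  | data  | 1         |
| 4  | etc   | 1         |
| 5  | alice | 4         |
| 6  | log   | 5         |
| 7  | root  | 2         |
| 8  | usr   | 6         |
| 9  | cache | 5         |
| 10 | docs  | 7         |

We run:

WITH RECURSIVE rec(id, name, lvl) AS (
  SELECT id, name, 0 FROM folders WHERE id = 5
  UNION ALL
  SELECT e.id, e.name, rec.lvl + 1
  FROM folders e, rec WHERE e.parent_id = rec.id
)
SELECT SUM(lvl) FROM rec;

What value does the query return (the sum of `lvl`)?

4

Base: id=5 (alice) at lvl 0.
Iteration 1: rows with parent_id in {5} -> log (id 6, lvl 1), cache (id 9, lvl 1).
Iteration 2: rows with parent_id in {6,9} -> usr (id 8, lvl 2).
Iteration 3: no rows with parent_id in {8}; recursion stops.
SUM(lvl) = 0 + 1 + 1 + 2 = 4.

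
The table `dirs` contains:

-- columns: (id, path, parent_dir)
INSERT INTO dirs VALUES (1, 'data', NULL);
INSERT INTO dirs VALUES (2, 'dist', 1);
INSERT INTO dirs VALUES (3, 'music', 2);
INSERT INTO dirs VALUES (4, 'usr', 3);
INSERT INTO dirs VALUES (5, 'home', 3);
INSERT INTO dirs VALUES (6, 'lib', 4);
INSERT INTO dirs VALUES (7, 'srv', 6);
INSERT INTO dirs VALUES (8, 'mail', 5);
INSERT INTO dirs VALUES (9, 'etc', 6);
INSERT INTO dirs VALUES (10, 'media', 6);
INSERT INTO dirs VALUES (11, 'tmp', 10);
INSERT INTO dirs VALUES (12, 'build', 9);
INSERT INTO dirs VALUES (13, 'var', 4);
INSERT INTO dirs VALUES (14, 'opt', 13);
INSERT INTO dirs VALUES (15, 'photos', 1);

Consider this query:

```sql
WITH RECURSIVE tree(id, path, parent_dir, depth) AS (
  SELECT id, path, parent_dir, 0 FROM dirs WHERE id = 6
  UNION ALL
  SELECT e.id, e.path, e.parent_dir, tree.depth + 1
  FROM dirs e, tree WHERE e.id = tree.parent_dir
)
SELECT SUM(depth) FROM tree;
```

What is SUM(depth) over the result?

Base: id=6 (lib), parent_dir=4, depth 0.
Iteration 1: join on id=4 -> usr (id 4, parent_dir=3, depth 1).
Iteration 2: join on id=3 -> music (id 3, parent_dir=2, depth 2).
Iteration 3: join on id=2 -> dist (id 2, parent_dir=1, depth 3).
Iteration 4: join on id=1 -> data (id 1, parent_dir=NULL, depth 4).
Iteration 5: parent_dir is NULL; no match; recursion stops.
SUM(depth) = 0 + 1 + 2 + 3 + 4 = 10.

10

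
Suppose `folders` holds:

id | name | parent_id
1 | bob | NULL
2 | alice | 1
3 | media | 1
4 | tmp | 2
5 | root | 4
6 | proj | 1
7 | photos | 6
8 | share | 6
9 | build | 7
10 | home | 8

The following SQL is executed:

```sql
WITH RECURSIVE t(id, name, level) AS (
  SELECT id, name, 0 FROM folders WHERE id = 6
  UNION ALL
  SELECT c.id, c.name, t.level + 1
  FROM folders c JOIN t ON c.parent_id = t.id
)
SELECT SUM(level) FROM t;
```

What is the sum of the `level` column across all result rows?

Base: id=6 (proj) at level 0.
Iteration 1: rows with parent_id in {6} -> photos (id 7, level 1), share (id 8, level 1).
Iteration 2: rows with parent_id in {7,8} -> build (id 9, level 2), home (id 10, level 2).
Iteration 3: no rows with parent_id in {9,10}; recursion stops.
SUM(level) = 0 + 1 + 1 + 2 + 2 = 6.

6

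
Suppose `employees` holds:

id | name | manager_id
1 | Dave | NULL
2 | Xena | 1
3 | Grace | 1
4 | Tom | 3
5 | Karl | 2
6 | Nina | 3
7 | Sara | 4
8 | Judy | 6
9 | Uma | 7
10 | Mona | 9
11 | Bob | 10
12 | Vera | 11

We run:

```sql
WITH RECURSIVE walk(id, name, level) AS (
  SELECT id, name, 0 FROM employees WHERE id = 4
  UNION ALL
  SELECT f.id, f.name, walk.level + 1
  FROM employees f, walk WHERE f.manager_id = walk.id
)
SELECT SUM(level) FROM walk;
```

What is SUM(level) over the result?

Base: id=4 (Tom) at level 0.
Iteration 1: rows with manager_id in {4} -> Sara (id 7, level 1).
Iteration 2: rows with manager_id in {7} -> Uma (id 9, level 2).
Iteration 3: rows with manager_id in {9} -> Mona (id 10, level 3).
Iteration 4: rows with manager_id in {10} -> Bob (id 11, level 4).
Iteration 5: rows with manager_id in {11} -> Vera (id 12, level 5).
Iteration 6: no rows with manager_id in {12}; recursion stops.
SUM(level) = 0 + 1 + 2 + 3 + 4 + 5 = 15.

15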